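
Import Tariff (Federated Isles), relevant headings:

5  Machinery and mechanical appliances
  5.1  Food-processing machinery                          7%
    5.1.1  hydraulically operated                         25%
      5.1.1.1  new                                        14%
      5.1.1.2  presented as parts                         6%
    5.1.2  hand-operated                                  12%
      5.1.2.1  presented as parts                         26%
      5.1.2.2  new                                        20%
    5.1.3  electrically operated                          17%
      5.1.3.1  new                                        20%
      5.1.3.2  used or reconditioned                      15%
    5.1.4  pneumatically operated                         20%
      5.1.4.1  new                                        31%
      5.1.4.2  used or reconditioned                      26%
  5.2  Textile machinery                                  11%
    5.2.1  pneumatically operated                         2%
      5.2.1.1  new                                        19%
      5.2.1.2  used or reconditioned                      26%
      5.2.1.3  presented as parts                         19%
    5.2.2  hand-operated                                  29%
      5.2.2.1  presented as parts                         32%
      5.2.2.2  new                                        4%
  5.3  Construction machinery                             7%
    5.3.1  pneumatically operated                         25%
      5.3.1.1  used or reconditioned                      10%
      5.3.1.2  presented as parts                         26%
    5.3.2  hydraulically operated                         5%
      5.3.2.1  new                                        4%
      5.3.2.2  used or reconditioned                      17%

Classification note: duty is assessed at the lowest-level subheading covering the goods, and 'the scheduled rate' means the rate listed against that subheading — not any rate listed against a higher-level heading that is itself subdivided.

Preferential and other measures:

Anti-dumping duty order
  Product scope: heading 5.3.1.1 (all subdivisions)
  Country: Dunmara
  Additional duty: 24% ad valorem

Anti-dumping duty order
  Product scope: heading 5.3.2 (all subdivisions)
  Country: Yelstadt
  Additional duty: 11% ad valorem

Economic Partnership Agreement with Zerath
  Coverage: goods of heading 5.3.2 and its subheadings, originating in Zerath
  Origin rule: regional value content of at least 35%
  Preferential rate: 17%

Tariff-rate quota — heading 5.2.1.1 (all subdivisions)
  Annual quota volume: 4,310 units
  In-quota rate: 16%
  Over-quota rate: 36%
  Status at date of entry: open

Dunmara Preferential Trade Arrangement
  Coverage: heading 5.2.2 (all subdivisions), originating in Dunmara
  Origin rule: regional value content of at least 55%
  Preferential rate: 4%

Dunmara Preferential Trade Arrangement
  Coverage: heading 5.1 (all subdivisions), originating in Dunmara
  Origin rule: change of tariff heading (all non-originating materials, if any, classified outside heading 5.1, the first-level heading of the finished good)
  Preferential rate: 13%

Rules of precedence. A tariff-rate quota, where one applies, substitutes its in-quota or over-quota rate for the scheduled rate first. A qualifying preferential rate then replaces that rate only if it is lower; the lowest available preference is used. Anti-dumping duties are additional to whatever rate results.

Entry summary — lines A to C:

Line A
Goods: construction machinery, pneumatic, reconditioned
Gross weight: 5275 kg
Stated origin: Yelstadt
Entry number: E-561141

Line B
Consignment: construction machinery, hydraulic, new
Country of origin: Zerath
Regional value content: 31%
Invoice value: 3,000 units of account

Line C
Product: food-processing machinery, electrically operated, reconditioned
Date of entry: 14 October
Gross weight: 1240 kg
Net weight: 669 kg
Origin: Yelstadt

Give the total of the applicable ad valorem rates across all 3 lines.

Line A: construction → 5.3; pneumatic → 5.3.1; reconditioned → 5.3.1.1. Scheduled 10%. No special measure applies. → 10%.
Line B: construction → 5.3; hydraulic → 5.3.2; new → 5.3.2.1. Scheduled 4%. Zerath agreement on 5.3.2: RVC < 35%. → 4%.
Line C: food-processing → 5.1; electrically operated → 5.1.3; reconditioned → 5.1.3.2. Scheduled 15%. No special measure applies. → 15%.
Sum: 10% + 4% + 15% = 29%.

29%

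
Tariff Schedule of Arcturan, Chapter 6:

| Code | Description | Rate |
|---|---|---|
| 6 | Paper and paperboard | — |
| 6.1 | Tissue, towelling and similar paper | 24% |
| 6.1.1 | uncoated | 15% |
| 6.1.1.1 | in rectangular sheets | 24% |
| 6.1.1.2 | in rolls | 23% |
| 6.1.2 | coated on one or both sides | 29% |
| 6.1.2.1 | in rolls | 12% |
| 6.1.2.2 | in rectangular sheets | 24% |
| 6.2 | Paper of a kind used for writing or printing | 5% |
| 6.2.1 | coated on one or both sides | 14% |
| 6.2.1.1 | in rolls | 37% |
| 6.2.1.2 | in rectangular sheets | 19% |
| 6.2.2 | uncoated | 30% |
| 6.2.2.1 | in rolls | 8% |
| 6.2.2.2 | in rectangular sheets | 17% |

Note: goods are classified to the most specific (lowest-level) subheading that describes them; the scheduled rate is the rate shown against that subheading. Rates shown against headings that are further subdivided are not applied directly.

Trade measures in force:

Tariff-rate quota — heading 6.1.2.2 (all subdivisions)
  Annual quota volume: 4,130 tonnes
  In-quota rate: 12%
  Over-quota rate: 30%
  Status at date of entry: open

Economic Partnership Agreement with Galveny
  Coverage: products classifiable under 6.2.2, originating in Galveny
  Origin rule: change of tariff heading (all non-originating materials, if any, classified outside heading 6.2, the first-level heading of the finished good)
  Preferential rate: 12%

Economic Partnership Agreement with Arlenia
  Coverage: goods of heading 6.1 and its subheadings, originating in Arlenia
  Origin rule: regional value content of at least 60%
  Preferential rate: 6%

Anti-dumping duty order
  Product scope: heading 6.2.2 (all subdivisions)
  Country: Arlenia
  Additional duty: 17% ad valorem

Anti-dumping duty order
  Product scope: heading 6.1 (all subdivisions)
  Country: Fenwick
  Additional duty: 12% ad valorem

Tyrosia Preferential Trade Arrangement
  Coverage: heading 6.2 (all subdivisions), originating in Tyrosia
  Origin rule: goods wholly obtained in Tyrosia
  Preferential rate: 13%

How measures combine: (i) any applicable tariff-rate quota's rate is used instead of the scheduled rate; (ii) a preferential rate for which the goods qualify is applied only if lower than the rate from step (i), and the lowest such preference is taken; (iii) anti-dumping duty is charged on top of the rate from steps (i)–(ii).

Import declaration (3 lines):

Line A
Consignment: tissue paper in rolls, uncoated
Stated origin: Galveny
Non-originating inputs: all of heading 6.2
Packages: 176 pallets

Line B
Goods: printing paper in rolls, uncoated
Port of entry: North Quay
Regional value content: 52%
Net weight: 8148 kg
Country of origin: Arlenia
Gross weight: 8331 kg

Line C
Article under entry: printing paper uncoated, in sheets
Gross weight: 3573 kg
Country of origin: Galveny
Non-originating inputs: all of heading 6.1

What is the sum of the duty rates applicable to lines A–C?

60%

Line A: tissue paper → 6.1; uncoated → 6.1.1; in rolls → 6.1.1.2. Scheduled 23%. Galveny agreement on 6.2.2: 6.1.1.2 not covered. → 23%.
Line B: printing paper → 6.2; uncoated → 6.2.2; in rolls → 6.2.2.1. Scheduled 8%. Arlenia agreement on 6.1: 6.2.2.1 not covered; anti-dumping (Arlenia, 6.2.2): +17%; total 8% + 17% = 25%. → 25%.
Line C: printing paper → 6.2; uncoated → 6.2.2; in sheets → 6.2.2.2. Scheduled 17%. Galveny agreement on 6.2.2: CTH met → 12% available; preferential 12%. → 12%.
Sum: 23% + 25% + 12% = 60%.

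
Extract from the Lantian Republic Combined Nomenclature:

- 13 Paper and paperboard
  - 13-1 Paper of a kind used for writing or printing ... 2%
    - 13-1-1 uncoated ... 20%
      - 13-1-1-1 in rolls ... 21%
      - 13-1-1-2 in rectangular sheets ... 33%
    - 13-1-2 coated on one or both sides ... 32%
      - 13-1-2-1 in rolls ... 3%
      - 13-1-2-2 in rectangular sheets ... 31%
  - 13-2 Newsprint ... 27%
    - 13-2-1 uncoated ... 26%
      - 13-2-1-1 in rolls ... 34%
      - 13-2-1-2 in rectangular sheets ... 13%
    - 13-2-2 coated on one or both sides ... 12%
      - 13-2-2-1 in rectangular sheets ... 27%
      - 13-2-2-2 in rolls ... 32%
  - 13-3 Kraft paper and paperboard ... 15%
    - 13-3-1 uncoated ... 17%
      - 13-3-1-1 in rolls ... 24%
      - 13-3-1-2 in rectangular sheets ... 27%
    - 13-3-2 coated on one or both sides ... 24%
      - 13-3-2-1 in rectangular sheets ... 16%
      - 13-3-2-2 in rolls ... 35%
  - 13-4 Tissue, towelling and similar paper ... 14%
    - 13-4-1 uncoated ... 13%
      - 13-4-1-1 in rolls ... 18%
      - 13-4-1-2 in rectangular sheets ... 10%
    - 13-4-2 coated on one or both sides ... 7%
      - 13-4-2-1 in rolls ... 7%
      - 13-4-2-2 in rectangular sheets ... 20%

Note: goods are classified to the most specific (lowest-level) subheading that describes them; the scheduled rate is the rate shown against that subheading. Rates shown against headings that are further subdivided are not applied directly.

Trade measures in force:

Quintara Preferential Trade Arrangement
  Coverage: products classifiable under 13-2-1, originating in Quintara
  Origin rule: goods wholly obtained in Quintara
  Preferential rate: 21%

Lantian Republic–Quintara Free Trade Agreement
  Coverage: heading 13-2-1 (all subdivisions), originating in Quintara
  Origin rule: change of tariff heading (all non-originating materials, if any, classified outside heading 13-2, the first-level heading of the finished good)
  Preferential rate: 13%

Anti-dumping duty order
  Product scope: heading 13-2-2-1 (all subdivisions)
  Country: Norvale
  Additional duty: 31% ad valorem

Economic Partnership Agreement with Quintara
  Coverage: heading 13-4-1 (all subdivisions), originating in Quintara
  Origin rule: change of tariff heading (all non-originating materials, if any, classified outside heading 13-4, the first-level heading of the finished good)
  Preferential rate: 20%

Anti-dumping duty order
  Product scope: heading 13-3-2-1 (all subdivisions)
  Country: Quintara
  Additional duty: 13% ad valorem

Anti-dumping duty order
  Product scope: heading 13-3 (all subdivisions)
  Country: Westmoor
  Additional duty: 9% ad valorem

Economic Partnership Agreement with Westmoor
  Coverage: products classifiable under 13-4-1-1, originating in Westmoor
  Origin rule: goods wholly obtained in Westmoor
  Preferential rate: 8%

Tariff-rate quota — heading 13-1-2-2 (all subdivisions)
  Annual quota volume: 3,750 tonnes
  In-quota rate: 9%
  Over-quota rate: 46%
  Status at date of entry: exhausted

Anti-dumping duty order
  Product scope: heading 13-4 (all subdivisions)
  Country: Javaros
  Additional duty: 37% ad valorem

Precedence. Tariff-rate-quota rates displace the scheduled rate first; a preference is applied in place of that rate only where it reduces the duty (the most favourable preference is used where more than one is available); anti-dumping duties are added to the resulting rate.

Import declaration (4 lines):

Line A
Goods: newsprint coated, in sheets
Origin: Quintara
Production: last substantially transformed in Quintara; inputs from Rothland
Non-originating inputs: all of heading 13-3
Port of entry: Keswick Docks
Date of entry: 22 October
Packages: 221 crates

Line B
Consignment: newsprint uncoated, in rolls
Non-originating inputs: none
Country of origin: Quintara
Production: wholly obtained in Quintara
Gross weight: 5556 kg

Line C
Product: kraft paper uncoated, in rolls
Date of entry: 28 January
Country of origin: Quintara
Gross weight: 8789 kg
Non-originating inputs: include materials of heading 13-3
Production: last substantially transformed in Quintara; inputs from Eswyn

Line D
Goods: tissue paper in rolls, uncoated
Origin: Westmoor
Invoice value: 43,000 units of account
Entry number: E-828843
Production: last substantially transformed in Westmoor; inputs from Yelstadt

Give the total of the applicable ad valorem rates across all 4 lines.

82%

Line A: newsprint → 13-2; coated → 13-2-2; in sheets → 13-2-2-1. Scheduled 27%. Quintara agreement on 13-2-1: 13-2-2-1 not covered; Quintara agreement on 13-2-1: 13-2-2-1 not covered; Quintara agreement on 13-4-1: 13-2-2-1 not covered. → 27%.
Line B: newsprint → 13-2; uncoated → 13-2-1; in rolls → 13-2-1-1. Scheduled 34%. Quintara agreement on 13-2-1: wholly obtained → 21% available; Quintara agreement on 13-2-1: CTH met → 13% available; Quintara agreement on 13-4-1: 13-2-1-1 not covered; preferential 13%. → 13%.
Line C: kraft paper → 13-3; uncoated → 13-3-1; in rolls → 13-3-1-1. Scheduled 24%. Quintara agreement on 13-2-1: 13-3-1-1 not covered; Quintara agreement on 13-2-1: 13-3-1-1 not covered; Quintara agreement on 13-4-1: 13-3-1-1 not covered. → 24%.
Line D: tissue paper → 13-4; uncoated → 13-4-1; in rolls → 13-4-1-1. Scheduled 18%. Westmoor agreement on 13-4-1-1: not wholly obtained. → 18%.
Sum: 27% + 13% + 24% + 18% = 82%.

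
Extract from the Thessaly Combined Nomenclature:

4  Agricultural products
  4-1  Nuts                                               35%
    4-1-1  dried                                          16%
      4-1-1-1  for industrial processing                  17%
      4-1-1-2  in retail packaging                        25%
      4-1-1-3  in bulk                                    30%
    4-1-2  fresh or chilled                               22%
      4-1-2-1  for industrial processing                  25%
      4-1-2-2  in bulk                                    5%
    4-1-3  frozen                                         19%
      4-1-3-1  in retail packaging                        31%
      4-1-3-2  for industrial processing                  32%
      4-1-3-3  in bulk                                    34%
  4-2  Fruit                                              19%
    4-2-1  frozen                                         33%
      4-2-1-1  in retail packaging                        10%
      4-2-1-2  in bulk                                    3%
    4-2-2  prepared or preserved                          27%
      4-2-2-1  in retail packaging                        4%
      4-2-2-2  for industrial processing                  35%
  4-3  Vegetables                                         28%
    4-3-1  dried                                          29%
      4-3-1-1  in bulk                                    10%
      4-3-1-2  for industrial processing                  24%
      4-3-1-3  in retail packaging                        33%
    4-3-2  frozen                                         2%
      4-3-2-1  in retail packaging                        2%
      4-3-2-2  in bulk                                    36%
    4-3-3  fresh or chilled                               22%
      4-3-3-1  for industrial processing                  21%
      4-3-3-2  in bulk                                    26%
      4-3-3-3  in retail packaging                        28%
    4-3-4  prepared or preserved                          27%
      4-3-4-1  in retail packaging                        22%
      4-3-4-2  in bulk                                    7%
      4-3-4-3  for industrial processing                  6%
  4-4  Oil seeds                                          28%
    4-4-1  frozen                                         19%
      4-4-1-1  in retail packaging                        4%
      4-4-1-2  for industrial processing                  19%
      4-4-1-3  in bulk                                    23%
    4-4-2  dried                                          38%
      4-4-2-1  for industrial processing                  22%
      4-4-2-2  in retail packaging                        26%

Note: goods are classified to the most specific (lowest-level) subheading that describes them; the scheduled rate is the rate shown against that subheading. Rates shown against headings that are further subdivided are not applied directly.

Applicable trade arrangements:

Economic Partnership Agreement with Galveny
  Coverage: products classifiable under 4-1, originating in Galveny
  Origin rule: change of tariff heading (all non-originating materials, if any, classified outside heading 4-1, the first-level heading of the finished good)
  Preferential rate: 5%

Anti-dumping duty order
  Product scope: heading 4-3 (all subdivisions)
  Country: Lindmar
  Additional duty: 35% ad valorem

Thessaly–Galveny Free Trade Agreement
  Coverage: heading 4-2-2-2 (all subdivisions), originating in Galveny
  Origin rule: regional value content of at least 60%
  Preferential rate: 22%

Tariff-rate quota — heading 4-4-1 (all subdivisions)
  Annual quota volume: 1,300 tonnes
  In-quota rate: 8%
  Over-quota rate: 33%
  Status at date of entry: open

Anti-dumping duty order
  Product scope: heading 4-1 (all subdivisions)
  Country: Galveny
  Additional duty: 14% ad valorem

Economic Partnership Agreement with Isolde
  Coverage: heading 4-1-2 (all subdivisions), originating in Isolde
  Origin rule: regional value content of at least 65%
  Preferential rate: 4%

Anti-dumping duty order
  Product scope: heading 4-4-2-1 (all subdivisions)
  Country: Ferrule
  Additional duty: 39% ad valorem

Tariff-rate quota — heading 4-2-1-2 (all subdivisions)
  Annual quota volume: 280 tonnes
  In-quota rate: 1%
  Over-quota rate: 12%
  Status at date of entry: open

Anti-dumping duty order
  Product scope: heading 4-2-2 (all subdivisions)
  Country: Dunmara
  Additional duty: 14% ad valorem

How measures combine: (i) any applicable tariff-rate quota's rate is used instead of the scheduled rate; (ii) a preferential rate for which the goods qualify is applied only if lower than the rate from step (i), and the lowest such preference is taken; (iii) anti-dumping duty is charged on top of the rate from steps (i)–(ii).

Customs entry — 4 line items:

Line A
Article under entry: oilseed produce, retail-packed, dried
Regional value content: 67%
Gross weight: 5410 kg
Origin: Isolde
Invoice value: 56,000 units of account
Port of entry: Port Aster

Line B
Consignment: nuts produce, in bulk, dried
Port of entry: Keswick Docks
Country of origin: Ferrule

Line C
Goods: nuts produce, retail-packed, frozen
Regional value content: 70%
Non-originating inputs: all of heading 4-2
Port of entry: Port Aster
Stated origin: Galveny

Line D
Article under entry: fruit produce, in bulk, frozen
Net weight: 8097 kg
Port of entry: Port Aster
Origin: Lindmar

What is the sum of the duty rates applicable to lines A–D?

Line A: oilseed → 4-4; dried → 4-4-2; retail-packed → 4-4-2-2. Scheduled 26%. Isolde agreement on 4-1-2: 4-4-2-2 not covered. → 26%.
Line B: nuts → 4-1; dried → 4-1-1; in bulk → 4-1-1-3. Scheduled 30%. No special measure applies. → 30%.
Line C: nuts → 4-1; frozen → 4-1-3; retail-packed → 4-1-3-1. Scheduled 31%. Galveny agreement on 4-1: CTH met → 5% available; Galveny agreement on 4-2-2-2: 4-1-3-1 not covered; preferential 5%; anti-dumping (Galveny, 4-1): +14%; total 5% + 14% = 19%. → 19%.
Line D: fruit → 4-2; frozen → 4-2-1; in bulk → 4-2-1-2. Scheduled 3%. quota on 4-2-1-2 open → in-quota 1%. → 1%.
Sum: 26% + 30% + 19% + 1% = 76%.

76%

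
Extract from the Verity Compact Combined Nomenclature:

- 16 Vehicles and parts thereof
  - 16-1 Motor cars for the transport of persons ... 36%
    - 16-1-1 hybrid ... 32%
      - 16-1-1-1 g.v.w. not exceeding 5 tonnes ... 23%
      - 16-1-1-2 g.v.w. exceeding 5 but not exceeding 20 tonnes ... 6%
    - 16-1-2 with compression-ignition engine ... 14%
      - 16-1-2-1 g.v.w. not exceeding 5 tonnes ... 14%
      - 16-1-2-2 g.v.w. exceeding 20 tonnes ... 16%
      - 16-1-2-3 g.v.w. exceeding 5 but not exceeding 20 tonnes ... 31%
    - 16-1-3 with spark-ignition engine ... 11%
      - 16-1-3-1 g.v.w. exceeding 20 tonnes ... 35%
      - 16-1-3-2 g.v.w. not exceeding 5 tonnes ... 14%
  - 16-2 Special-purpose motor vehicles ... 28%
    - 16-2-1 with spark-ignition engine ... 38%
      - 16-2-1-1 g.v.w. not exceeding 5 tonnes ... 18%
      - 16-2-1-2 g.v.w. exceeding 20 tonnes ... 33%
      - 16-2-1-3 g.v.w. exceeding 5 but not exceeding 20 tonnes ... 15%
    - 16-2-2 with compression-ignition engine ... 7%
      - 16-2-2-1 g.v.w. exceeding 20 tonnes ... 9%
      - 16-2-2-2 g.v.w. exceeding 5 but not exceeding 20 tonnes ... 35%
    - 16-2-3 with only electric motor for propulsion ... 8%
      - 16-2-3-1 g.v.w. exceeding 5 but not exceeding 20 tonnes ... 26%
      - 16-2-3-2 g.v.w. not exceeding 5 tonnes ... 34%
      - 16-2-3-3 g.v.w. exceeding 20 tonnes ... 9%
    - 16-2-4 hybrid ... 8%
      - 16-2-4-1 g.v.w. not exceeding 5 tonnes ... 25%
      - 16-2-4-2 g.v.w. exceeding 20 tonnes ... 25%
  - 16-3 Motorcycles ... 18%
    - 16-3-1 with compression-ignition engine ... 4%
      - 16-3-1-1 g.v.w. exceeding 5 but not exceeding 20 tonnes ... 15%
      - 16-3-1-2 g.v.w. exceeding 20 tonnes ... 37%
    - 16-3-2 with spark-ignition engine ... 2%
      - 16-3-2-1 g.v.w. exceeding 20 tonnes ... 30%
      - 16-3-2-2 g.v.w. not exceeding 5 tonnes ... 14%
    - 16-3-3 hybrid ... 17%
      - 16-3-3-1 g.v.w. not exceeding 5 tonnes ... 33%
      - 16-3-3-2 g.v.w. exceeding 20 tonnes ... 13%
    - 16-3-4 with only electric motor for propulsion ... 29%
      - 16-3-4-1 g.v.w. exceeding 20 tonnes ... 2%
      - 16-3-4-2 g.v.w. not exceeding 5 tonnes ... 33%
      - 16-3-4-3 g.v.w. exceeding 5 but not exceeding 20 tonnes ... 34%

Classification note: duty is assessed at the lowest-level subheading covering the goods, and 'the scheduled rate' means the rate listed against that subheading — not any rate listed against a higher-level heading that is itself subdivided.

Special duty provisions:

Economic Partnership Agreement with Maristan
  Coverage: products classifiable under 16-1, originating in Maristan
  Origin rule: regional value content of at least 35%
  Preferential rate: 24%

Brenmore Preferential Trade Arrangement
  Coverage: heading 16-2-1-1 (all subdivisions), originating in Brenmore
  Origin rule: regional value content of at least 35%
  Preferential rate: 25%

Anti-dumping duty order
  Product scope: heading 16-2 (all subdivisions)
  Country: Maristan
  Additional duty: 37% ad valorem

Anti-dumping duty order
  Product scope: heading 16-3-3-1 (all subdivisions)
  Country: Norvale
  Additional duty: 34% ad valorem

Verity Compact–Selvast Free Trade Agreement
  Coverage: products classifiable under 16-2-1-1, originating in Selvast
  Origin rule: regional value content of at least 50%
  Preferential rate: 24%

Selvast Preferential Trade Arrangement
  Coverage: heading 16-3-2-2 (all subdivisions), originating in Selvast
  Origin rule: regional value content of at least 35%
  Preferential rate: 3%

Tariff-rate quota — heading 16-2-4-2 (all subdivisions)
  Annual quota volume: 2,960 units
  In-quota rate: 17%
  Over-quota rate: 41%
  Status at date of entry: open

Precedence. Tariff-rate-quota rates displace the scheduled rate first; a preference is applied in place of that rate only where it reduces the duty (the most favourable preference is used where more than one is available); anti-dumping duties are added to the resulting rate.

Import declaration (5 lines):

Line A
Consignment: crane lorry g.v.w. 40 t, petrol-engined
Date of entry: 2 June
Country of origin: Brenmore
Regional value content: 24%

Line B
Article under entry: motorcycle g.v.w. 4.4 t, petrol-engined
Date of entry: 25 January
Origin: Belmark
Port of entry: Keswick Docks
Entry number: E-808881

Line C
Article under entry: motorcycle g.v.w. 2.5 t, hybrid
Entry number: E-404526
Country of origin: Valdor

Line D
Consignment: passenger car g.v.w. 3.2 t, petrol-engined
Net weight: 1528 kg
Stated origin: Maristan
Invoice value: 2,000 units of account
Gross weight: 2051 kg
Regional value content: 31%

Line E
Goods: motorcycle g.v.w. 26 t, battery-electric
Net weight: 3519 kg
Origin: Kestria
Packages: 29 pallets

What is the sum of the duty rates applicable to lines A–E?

96%

Line A: crane lorry → 16-2; petrol-engined → 16-2-1; g.v.w. 40 t → 16-2-1-2. Scheduled 33%. Brenmore agreement on 16-2-1-1: 16-2-1-2 not covered. → 33%.
Line B: motorcycle → 16-3; petrol-engined → 16-3-2; g.v.w. 4.4 t → 16-3-2-2. Scheduled 14%. No special measure applies. → 14%.
Line C: motorcycle → 16-3; hybrid → 16-3-3; g.v.w. 2.5 t → 16-3-3-1. Scheduled 33%. No special measure applies. → 33%.
Line D: passenger car → 16-1; petrol-engined → 16-1-3; g.v.w. 3.2 t → 16-1-3-2. Scheduled 14%. Maristan agreement on 16-1: RVC < 35%. → 14%.
Line E: motorcycle → 16-3; battery-electric → 16-3-4; g.v.w. 26 t → 16-3-4-1. Scheduled 2%. No special measure applies. → 2%.
Sum: 33% + 14% + 33% + 14% + 2% = 96%.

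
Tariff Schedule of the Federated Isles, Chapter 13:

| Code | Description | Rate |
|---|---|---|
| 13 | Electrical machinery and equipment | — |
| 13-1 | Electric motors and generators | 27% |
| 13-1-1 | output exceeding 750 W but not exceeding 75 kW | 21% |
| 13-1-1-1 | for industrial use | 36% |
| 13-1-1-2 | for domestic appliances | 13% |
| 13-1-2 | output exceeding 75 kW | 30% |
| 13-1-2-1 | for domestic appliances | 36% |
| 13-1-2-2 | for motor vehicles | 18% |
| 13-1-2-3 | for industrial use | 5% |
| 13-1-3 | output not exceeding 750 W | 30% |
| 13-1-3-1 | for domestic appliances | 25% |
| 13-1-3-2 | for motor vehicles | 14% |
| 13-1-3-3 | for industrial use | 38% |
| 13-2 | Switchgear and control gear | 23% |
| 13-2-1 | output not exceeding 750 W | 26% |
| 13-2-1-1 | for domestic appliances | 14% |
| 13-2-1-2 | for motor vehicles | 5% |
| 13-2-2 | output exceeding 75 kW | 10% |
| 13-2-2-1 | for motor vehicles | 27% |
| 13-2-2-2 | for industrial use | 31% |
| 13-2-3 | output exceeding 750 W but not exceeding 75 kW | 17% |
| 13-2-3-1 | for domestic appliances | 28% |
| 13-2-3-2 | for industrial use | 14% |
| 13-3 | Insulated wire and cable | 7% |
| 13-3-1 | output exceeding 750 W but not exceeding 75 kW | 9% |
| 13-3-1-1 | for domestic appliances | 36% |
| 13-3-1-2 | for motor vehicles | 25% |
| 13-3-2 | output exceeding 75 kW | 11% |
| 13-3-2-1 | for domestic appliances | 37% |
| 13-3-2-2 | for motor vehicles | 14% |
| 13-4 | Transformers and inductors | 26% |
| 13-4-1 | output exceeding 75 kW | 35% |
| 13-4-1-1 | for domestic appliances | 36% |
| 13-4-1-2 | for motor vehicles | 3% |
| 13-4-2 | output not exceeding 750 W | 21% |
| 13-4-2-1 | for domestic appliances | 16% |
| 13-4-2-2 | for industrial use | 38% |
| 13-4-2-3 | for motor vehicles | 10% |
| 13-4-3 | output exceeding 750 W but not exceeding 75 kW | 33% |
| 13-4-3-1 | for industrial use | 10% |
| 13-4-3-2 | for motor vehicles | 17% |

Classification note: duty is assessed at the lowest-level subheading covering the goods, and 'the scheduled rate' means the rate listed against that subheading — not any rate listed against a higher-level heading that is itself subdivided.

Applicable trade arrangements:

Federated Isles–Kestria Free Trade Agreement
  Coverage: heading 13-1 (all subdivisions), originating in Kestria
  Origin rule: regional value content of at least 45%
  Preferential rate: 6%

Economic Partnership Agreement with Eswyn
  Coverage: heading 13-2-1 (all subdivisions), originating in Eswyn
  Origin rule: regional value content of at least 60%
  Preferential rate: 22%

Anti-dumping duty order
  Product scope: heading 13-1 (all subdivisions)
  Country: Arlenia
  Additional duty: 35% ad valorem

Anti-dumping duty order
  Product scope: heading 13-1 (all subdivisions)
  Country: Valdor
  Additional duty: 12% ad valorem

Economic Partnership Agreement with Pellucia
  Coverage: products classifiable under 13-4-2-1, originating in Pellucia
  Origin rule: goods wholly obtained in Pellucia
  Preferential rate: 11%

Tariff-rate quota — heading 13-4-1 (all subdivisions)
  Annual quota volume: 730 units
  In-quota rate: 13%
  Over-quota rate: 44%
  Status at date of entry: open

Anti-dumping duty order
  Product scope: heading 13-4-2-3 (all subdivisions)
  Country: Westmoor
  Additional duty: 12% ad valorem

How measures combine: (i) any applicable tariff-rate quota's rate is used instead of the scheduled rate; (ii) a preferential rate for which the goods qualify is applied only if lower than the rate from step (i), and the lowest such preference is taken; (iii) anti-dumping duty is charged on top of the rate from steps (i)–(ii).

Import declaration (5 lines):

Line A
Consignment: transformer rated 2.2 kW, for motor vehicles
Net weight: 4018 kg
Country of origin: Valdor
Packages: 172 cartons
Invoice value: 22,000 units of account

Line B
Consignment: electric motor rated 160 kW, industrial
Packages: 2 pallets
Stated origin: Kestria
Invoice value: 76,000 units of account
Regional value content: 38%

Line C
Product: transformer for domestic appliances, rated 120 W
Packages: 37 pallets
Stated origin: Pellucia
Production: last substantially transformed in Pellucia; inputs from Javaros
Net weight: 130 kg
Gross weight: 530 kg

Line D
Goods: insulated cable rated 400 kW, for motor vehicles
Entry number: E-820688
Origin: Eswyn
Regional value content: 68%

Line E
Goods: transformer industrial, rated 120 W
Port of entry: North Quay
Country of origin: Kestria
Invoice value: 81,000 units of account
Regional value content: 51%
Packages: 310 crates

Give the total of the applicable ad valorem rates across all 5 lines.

Line A: transformer → 13-4; rated 2.2 kW → 13-4-3; for motor vehicles → 13-4-3-2. Scheduled 17%. No special measure applies. → 17%.
Line B: electric motor → 13-1; rated 160 kW → 13-1-2; industrial → 13-1-2-3. Scheduled 5%. Kestria agreement on 13-1: RVC < 45%. → 5%.
Line C: transformer → 13-4; rated 120 W → 13-4-2; for domestic appliances → 13-4-2-1. Scheduled 16%. Pellucia agreement on 13-4-2-1: not wholly obtained. → 16%.
Line D: insulated cable → 13-3; rated 400 kW → 13-3-2; for motor vehicles → 13-3-2-2. Scheduled 14%. Eswyn agreement on 13-2-1: 13-3-2-2 not covered. → 14%.
Line E: transformer → 13-4; rated 120 W → 13-4-2; industrial → 13-4-2-2. Scheduled 38%. Kestria agreement on 13-1: 13-4-2-2 not covered. → 38%.
Sum: 17% + 5% + 16% + 14% + 38% = 90%.

90%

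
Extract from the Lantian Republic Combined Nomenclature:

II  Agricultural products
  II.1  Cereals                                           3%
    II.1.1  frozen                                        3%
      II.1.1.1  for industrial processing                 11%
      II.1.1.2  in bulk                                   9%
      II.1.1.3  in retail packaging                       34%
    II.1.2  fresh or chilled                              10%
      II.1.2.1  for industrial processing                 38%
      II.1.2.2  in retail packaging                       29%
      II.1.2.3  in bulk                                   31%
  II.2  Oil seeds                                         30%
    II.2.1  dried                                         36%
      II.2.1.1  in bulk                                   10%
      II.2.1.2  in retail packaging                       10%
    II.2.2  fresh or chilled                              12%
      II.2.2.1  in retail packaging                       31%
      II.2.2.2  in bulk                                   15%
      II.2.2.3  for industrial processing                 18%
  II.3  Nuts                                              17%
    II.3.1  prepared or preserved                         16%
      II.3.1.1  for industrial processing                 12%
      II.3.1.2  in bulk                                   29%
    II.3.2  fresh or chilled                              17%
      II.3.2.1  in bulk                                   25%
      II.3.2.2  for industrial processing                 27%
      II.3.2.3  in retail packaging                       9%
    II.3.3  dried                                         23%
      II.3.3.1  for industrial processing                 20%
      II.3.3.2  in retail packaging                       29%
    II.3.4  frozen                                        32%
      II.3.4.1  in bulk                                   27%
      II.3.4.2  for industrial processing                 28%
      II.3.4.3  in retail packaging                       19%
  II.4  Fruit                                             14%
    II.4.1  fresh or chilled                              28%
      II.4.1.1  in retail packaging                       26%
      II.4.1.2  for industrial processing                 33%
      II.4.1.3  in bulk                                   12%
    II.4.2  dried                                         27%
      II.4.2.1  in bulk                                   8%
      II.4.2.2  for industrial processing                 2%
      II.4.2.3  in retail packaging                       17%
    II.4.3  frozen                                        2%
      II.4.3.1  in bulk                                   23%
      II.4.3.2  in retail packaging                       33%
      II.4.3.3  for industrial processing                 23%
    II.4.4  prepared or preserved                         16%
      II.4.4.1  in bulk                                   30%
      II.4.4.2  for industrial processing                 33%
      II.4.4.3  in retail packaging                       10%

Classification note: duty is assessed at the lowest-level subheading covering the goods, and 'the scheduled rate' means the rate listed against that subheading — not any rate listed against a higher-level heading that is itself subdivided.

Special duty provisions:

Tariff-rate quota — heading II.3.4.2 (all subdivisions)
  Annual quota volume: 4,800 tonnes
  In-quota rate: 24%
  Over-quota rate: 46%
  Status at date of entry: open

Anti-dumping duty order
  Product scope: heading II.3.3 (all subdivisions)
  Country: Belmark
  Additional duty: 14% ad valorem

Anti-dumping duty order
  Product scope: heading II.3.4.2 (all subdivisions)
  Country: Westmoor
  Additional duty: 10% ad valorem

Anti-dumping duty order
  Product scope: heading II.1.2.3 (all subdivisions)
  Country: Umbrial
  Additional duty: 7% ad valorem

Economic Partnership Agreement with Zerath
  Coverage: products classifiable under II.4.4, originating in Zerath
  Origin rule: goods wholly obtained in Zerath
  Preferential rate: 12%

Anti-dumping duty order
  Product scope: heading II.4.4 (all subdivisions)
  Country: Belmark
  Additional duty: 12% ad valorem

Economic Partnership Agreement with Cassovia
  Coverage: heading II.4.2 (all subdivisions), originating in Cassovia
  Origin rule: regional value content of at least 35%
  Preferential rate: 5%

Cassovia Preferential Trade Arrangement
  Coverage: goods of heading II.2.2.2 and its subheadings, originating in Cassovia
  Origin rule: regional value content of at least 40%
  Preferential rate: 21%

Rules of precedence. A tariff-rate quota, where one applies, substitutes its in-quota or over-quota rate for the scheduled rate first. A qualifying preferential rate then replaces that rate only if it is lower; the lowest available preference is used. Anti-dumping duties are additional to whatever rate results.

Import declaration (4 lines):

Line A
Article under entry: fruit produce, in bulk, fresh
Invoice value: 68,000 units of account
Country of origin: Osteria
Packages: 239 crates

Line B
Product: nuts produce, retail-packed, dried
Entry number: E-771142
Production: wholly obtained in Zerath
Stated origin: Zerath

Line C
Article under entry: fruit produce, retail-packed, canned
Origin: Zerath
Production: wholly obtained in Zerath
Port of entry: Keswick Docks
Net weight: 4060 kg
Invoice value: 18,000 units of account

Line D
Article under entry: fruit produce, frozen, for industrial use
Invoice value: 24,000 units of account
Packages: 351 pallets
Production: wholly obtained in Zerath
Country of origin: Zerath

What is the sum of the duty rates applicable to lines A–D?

74%

Line A: fruit → II.4; fresh → II.4.1; in bulk → II.4.1.3. Scheduled 12%. No special measure applies. → 12%.
Line B: nuts → II.3; dried → II.3.3; retail-packed → II.3.3.2. Scheduled 29%. Zerath agreement on II.4.4: II.3.3.2 not covered. → 29%.
Line C: fruit → II.4; canned → II.4.4; retail-packed → II.4.4.3. Scheduled 10%. Zerath agreement on II.4.4: wholly obtained → 12% available; preference 12% not lower than 10% → no reduction. → 10%.
Line D: fruit → II.4; frozen → II.4.3; for industrial use → II.4.3.3. Scheduled 23%. Zerath agreement on II.4.4: II.4.3.3 not covered. → 23%.
Sum: 12% + 29% + 10% + 23% = 74%.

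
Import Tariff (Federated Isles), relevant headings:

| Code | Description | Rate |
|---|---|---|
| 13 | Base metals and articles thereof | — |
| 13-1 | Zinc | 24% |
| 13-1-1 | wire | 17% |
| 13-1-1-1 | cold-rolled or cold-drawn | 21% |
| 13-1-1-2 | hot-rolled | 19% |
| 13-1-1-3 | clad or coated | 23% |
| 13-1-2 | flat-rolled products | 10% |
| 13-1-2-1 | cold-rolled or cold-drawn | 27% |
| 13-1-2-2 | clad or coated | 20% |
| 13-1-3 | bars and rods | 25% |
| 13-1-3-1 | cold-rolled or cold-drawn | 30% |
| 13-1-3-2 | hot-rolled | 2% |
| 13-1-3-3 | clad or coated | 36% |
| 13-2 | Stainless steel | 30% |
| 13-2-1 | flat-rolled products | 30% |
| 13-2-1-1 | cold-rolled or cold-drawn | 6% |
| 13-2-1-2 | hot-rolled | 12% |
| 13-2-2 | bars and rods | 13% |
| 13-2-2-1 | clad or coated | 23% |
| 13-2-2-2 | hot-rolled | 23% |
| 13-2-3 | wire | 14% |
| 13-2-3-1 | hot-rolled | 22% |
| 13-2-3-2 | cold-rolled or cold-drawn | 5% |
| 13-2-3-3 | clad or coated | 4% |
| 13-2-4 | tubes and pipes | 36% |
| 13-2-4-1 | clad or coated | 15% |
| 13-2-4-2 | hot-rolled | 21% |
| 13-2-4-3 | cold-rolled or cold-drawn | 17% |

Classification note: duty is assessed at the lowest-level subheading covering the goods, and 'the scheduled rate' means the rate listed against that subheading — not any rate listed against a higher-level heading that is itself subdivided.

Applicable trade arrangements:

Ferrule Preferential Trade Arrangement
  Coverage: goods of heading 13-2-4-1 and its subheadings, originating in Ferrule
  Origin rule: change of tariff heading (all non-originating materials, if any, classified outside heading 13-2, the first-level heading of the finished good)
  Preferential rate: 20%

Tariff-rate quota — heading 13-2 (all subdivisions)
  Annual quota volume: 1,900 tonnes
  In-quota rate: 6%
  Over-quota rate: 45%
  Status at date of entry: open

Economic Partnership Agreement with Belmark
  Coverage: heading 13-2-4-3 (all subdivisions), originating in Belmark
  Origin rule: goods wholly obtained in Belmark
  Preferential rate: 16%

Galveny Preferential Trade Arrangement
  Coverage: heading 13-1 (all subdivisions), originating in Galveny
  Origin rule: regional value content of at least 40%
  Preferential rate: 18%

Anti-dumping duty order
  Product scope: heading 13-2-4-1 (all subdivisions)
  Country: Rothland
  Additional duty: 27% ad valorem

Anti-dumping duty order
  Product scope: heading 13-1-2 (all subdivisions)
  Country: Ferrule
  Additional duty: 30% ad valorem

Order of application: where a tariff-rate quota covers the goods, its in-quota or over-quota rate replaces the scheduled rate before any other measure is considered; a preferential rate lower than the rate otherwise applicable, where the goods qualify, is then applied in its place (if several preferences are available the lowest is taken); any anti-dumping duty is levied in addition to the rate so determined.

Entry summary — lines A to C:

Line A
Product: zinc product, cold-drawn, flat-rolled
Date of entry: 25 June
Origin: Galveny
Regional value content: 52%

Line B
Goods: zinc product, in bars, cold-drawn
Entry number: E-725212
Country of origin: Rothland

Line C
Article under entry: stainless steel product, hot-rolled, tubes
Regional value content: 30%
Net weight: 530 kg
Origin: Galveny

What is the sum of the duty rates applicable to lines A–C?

54%

Line A: zinc → 13-1; flat-rolled → 13-1-2; cold-drawn → 13-1-2-1. Scheduled 27%. Galveny agreement on 13-1: RVC ≥ 40% → 18% available; preferential 18%. → 18%.
Line B: zinc → 13-1; in bars → 13-1-3; cold-drawn → 13-1-3-1. Scheduled 30%. No special measure applies. → 30%.
Line C: stainless steel → 13-2; tubes → 13-2-4; hot-rolled → 13-2-4-2. Scheduled 21%. quota on 13-2 open → in-quota 6%; Galveny agreement on 13-1: 13-2-4-2 not covered. → 6%.
Sum: 18% + 30% + 6% = 54%.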